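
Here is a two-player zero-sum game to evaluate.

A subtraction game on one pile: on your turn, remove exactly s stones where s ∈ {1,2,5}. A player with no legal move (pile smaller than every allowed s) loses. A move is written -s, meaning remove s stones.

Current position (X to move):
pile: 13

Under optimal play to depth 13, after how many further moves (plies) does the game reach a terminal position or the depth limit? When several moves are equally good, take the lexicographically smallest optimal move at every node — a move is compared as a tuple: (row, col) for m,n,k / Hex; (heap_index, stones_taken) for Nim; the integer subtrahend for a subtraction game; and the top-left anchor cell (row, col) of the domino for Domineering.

[13] X move#1: -1:+1/12*, -2:-1/11, -5:-1/8
[12] O move#2: -1:-1/11*, -2:-1/10, -5:-1/7
[11] X move#3: -1:-1/10, -2:+1/9*, -5:+1/6
[9] O move#4: -1:-1/8*, -2:-1/7, -5:-1/4
[8] X move#5: -1:-1/7, -2:+1/6*, -5:+1/3
[6] O move#6: -1:-1/5*, -2:-1/4, -5:-1/1
[5] X move#7: -1:-1/4, -2:+1/3*, -5:+1/0
[3] O move#8: -1:-1/2*, -2:-1/1
[2] X move#9: -1:-1/1, -2:+1/0*
[0] end (terminal -1, O#10); searched 13 to 13

PV length from [13]: 9 plies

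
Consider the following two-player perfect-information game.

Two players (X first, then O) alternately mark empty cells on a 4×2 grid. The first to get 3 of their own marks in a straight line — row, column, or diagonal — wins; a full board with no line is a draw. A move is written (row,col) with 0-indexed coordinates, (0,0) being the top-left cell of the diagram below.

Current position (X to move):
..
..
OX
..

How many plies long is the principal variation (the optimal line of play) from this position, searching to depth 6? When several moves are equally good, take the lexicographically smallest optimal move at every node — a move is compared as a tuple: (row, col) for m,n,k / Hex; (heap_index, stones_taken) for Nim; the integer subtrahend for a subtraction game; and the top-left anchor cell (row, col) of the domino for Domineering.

ply 1, X at ../../OX/.. | (0,0)=+0→X./../OX/..; (0,1)=+0→.X/../OX/..; (1,0)=+0→../X./OX/..; (1,1)=+1→../.X/OX/..*; (3,0)=+0→../../OX/X.; (3,1)=+0→../../OX/.X
ply 2, O at ../.X/OX/.. | (0,0)=-1→O./.X/OX/..*; (0,1)=-1→.O/.X/OX/..; (1,0)=-1→../OX/OX/..; (3,0)=-1→../.X/OX/O.; (3,1)=-1→../.X/OX/.O
ply 3, X at O./.X/OX/.. | (0,1)=+1→OX/.X/OX/..*; (1,0)=+1→O./XX/OX/..; (3,0)=-1→O./.X/OX/X.; (3,1)=+1→O./.X/OX/.X
ply 4: OX/.X/OX/.. is terminal -1 (O); from ../../OX/.. depth 6

PV length from [../../OX/..]: 3 plies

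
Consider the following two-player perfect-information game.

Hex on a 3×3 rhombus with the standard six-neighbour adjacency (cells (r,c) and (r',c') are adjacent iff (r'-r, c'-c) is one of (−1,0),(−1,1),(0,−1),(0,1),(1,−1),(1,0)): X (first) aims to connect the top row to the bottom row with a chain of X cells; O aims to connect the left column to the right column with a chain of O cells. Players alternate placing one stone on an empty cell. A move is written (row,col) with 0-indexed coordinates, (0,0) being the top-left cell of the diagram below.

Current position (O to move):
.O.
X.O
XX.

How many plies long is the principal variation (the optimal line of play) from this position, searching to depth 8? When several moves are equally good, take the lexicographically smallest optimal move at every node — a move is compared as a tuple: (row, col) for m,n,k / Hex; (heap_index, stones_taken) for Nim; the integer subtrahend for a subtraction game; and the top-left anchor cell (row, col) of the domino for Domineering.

PV length from [.O./X.O/XX.]: 3 plies

ply 1, O at .O./X.O/XX. | (0,0)=+1→OO./X.O/XX.*; (0,2)=-1→.OO/X.O/XX.; (1,1)=-1→.O./XOO/XX.; (2,2)=-1→.O./X.O/XXO
ply 2, X at OO./X.O/XX. | (0,2)=-1→OOX/X.O/XX.*; (1,1)=-1→OO./XXO/XX.; (2,2)=-1→OO./X.O/XXX
ply 3, O at OOX/X.O/XX. | (1,1)=+1→OOX/XOO/XX.*; (2,2)=-1→OOX/X.O/XXO
ply 4: OOX/XOO/XX. is terminal -1 (X); from .O./X.O/XX. depth 8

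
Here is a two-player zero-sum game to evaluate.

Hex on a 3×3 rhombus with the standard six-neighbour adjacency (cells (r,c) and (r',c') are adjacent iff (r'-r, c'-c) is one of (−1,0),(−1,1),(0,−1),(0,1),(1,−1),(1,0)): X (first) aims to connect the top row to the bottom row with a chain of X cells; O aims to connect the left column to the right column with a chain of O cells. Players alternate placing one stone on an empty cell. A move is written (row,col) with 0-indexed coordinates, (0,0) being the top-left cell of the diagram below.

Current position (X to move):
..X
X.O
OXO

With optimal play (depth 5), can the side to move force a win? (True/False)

X winning at [..X/X.O/OXO]: True

[..X/X.O/OXO] X move#1: (0,0):-1/X.X/X.O/OXO, (0,1):-1/.XX/X.O/OXO, (1,1):+1/..X/XXO/OXO*
[..X/XXO/OXO] end (terminal -1, O#2); searched ..X/X.O/OXO to 5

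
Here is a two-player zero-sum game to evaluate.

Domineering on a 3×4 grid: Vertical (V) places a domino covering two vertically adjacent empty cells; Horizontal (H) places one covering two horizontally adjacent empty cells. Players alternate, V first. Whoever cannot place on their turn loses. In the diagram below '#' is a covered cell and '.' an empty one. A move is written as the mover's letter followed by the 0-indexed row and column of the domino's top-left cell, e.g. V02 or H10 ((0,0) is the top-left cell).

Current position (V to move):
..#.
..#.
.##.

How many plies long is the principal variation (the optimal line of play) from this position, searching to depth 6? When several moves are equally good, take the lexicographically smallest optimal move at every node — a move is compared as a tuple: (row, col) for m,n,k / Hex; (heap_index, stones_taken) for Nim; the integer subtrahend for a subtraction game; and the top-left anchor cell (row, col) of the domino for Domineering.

PV length from [..#./..#./.##.]: 1 ply

ply 1, V at ..#./..#./.##. | V00=+1→#.#./#.#./.##.*; V01=+1→.##./.##./.##.; V03=-1→..##/..##/.##.; V10=+1→..#./#.#./###.; V13=-1→..#./..##/.###
ply 2: #.#./#.#./.##. is terminal -1 (H); from ..#./..#./.##. depth 6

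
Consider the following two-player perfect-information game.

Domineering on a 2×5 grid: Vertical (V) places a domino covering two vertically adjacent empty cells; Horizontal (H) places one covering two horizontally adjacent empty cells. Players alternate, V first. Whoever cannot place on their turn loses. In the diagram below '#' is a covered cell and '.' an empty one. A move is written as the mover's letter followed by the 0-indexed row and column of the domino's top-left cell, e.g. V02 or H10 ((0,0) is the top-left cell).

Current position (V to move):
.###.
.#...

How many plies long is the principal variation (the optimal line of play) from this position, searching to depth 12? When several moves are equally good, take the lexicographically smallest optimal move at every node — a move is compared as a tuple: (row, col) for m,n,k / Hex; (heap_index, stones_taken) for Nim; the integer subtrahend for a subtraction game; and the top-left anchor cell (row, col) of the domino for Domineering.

PV length from [.###./.#...]: 3 plies

ply 1, V at .###./.#... | V00=-1→####./##...; V04=+1→.####/.#..#*
ply 2, H at .####/.#..# | H12=-1→.####/.####*
ply 3, V at .####/.#### | V00=+1→#####/#####*
ply 4: #####/##### is terminal -1 (H); from .###./.#... depth 12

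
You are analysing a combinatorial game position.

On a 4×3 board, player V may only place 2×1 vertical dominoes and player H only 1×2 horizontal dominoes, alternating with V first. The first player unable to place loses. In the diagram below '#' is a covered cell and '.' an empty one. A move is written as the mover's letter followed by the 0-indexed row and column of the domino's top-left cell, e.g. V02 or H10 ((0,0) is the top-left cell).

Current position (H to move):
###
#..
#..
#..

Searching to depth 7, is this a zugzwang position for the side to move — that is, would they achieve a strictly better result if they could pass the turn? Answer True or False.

[###/#../#../#..] H move#1: H11:-1/###/###/#../#.., H21:+1/###/#../###/#..*, H31:-1/###/#../#../###
[###/#../###/#..] end (terminal -1, V#2); searched ###/#../#../#.. to 7
pass branch (V moves first from the same position):
  | [###/#../#../#..] V move#1: V11:+1/###/##./##./#..*, V12:+1/###/#.#/#.#/#.., V21:+1/###/#../##./##., V22:+1/###/#../#.#/#.#
  | [###/##./##./#..] H move#2: H31:-1/###/##./##./###*
  | [###/##./##./###] V move#3: V12:+1/###/###/###/###*
  | [###/###/###/###] end (terminal -1, H#4); searched ###/#../#../#.. to 7
H moving scores +1; H passing scores -1

zugzwang(###/#../#../#.., H) = False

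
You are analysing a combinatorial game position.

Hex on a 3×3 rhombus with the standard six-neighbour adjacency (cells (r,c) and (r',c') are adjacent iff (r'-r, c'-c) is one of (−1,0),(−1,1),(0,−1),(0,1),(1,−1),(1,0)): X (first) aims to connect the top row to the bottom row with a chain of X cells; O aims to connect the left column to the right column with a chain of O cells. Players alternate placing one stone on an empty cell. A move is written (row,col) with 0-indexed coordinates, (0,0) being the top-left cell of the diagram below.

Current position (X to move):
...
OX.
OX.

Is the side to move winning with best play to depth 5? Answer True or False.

X winning at [.../OX./OX.]: True

[.../OX./OX.] X move#1: (0,0):+1/X../OX./OX.*, (0,1):+1/.X./OX./OX., (0,2):+1/..X/OX./OX., (1,2):+1/.../OXX/OX., (2,2):+1/.../OX./OXX
[X../OX./OX.] O move#2: (0,1):-1/XO./OX./OX.*, (0,2):-1/X.O/OX./OX., (1,2):-1/X../OXO/OX., (2,2):-1/X../OX./OXO
[XO./OX./OX.] X move#3: (0,2):+1/XOX/OX./OX.*, (1,2):-1/XO./OXX/OX., (2,2):-1/XO./OX./OXX
[XOX/OX./OX.] end (terminal -1, O#4); searched .../OX./OX. to 5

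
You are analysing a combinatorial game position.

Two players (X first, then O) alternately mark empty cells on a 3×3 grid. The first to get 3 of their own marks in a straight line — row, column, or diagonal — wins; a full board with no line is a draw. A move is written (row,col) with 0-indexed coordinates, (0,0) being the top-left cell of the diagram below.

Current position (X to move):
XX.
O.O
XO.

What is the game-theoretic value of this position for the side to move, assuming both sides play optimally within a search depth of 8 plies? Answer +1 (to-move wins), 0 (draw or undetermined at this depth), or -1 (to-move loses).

p1 X@[XX./O.O/XO.]: (0,2)[XXX/O.O/XO.]+1* (1,1)[XX./OXO/XO.]+1 (2,2)[XX./O.O/XOX]-1
p2 O@[XXX/O.O/XO.] terminal -1; root [XX./O.O/XO.] d8

value(XX./O.O/XO., X) = +1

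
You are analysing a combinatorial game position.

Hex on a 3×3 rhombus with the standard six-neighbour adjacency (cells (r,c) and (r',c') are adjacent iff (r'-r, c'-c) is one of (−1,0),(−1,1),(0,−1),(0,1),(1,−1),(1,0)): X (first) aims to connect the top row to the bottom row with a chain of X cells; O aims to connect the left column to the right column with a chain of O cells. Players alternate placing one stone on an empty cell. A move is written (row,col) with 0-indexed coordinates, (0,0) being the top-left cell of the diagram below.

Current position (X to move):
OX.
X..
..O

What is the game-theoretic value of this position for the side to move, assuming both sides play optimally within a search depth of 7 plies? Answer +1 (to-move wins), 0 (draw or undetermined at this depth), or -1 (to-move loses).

value(OX./X../..O, X) = +1

ply 1, X at OX./X../..O | (0,2)=+1→OXX/X../..O*; (1,1)=+1→OX./XX./..O; (1,2)=+1→OX./X.X/..O; (2,0)=+1→OX./X../X.O; (2,1)=+1→OX./X../.XO
ply 2, O at OXX/X../..O | (1,1)=-1→OXX/XO./..O*; (1,2)=-1→OXX/X.O/..O; (2,0)=-1→OXX/X../O.O; (2,1)=-1→OXX/X../.OO
ply 3, X at OXX/XO./..O | (1,2)=+1→OXX/XOX/..O*; (2,0)=+1→OXX/XO./X.O; (2,1)=+1→OXX/XO./.XO
ply 4, O at OXX/XOX/..O | (2,0)=-1→OXX/XOX/O.O*; (2,1)=-1→OXX/XOX/.OO
ply 5, X at OXX/XOX/O.O | (2,1)=+1→OXX/XOX/OXO*
ply 6: OXX/XOX/OXO is terminal -1 (O); from OX./X../..O depth 7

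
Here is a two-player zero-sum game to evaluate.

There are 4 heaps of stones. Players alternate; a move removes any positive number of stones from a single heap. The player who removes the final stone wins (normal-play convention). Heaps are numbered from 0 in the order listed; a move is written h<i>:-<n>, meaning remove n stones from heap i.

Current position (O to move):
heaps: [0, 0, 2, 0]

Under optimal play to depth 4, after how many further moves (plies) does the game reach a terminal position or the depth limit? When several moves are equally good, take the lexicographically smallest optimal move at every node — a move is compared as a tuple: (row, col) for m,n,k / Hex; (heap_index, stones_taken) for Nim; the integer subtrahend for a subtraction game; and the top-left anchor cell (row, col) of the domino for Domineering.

PV length from [(0,0,2,0)]: 1 ply

[(0,0,2,0)] O move#1: h2:-1:-1/(0,0,1,0), h2:-2:+1/(0,0,0,0)*
[(0,0,0,0)] end (terminal -1, X#2); searched (0,0,2,0) to 4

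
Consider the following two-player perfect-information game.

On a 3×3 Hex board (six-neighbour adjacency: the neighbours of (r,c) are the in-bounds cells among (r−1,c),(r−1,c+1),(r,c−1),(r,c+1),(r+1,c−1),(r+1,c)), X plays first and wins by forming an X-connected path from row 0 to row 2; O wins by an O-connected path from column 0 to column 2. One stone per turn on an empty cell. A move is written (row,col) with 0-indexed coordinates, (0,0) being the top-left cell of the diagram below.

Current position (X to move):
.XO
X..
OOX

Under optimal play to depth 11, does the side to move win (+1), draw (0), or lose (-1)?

value(.XO/X../OOX, X) = -1

[.XO/X../OOX] X move#1: (0,0):-1/XXO/X../OOX*, (1,1):-1/.XO/XX./OOX, (1,2):-1/.XO/X.X/OOX
[XXO/X../OOX] O move#2: (1,1):+1/XXO/XO./OOX*, (1,2):+1/XXO/X.O/OOX
[XXO/XO./OOX] end (terminal -1, X#3); searched .XO/X../OOX to 11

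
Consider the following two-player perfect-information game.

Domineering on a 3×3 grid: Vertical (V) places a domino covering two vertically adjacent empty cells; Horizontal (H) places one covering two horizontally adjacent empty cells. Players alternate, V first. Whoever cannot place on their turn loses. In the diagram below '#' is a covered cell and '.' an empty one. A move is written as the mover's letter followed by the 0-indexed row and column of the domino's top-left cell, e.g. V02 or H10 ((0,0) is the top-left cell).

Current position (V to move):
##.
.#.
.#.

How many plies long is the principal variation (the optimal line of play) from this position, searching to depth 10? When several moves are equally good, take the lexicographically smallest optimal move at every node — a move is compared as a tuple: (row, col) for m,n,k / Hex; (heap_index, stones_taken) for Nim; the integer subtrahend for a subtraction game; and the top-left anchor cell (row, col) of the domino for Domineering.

[##./.#./.#.] V move#1: V02:+1/###/.##/.#.*, V10:+1/##./##./##., V12:+1/##./.##/.##
[###/.##/.#.] end (terminal -1, H#2); searched ##./.#./.#. to 10

PV length from [##./.#./.#.]: 1 ply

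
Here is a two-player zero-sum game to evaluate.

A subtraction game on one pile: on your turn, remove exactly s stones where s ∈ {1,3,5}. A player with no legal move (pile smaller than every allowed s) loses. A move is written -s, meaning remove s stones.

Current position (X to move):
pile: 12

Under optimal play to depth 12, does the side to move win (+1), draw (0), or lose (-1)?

value(12, X) = -1

p1 X@[12]: -1[11]-1* -3[9]-1 -5[7]-1
p2 O@[11]: -1[10]+1* -3[8]+1 -5[6]+1
p3 X@[10]: -1[9]-1* -3[7]-1 -5[5]-1
p4 O@[9]: -1[8]+1* -3[6]+1 -5[4]+1
p5 X@[8]: -1[7]-1* -3[5]-1 -5[3]-1
p6 O@[7]: -1[6]+1* -3[4]+1 -5[2]+1
p7 X@[6]: -1[5]-1* -3[3]-1 -5[1]-1
p8 O@[5]: -1[4]+1* -3[2]+1 -5[0]+1
p9 X@[4]: -1[3]-1* -3[1]-1
p10 O@[3]: -1[2]+1* -3[0]+1
p11 X@[2]: -1[1]-1*
p12 O@[1]: -1[0]+1*
p13 X@[0] terminal -1; root [12] d12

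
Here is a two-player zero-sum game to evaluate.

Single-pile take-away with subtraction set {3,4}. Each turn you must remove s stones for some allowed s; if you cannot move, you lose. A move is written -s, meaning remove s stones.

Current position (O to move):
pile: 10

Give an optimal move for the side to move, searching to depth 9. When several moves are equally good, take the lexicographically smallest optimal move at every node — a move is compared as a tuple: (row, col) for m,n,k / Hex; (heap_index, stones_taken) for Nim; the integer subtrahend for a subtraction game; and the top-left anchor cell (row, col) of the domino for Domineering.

O's best at [10]: -3

ply 1, O at 10 | -3=+1→7*; -4=-1→6
ply 2, X at 7 | -3=-1→4*; -4=-1→3
ply 3, O at 4 | -3=+1→1*; -4=+1→0
ply 4: 1 is terminal -1 (X); from 10 depth 9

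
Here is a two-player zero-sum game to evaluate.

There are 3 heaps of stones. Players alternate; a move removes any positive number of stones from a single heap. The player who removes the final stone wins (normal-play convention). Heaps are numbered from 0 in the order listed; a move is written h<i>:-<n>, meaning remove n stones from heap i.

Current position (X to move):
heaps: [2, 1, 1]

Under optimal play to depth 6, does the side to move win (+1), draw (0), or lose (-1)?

ply 1, X at (2,1,1) | h0:-1=-1→(1,1,1); h0:-2=+1→(0,1,1)*; h1:-1=-1→(2,0,1); h2:-1=-1→(2,1,0)
ply 2, O at (0,1,1) | h1:-1=-1→(0,0,1)*; h2:-1=-1→(0,1,0)
ply 3, X at (0,0,1) | h2:-1=+1→(0,0,0)*
ply 4: (0,0,0) is terminal -1 (O); from (2,1,1) depth 6

value((2,1,1), X) = +1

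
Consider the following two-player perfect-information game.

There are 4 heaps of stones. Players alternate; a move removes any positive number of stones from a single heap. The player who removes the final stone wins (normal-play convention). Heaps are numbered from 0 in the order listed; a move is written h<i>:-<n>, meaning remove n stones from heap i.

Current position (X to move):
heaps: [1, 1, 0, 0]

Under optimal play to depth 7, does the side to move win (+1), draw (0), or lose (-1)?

ply 1, X at (1,1,0,0) | h0:-1=-1→(0,1,0,0)*; h1:-1=-1→(1,0,0,0)
ply 2, O at (0,1,0,0) | h1:-1=+1→(0,0,0,0)*
ply 3: (0,0,0,0) is terminal -1 (X); from (1,1,0,0) depth 7

value((1,1,0,0), X) = -1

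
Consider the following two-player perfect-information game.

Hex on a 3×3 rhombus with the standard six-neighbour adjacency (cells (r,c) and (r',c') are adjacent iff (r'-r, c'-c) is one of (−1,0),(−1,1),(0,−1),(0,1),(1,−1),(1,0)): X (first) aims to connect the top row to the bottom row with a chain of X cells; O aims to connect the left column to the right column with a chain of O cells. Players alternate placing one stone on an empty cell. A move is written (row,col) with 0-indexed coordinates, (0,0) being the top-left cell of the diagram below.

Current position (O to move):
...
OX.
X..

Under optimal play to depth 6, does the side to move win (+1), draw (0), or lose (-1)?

ply 1, O at .../OX./X.. | (0,0)=-1→O../OX./X..*; (0,1)=-1→.O./OX./X..; (0,2)=-1→..O/OX./X..; (1,2)=-1→.../OXO/X..; (2,1)=-1→.../OX./XO.; (2,2)=-1→.../OX./X.O
ply 2, X at O../OX./X.. | (0,1)=+1→OX./OX./X..*; (0,2)=+1→O.X/OX./X..; (1,2)=+1→O../OXX/X..; (2,1)=+1→O../OX./XX.; (2,2)=+1→O../OX./X.X
ply 3: OX./OX./X.. is terminal -1 (O); from .../OX./X.. depth 6

value(.../OX./X.., O) = -1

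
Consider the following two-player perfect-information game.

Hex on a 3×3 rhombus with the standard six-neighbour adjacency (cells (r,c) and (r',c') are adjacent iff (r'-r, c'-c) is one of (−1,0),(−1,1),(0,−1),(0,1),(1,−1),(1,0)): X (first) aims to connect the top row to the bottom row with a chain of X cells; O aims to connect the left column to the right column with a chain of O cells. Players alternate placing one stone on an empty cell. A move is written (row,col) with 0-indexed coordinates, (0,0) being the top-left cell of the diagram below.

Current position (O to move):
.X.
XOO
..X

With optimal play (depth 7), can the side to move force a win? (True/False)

O winning at [.X./XOO/..X]: True

p1 O@[.X./XOO/..X]: (0,0)[OX./XOO/..X]-1 (0,2)[.XO/XOO/..X]-1 (2,0)[.X./XOO/O.X]+1* (2,1)[.X./XOO/.OX]-1
p2 X@[.X./XOO/O.X] terminal -1; root [.X./XOO/..X] d7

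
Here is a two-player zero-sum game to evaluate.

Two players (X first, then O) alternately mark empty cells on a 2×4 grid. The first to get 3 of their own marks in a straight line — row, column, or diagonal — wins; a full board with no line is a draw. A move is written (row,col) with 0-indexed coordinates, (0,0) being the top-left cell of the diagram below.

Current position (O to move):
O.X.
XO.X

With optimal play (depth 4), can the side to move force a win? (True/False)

[O.X./XO.X] O move#1: (0,1):+0/OOX./XO.X*, (0,3):+0/O.XO/XO.X, (1,2):+0/O.X./XOOX
[OOX./XO.X] X move#2: (0,3):+0/OOXX/XO.X*, (1,2):+0/OOX./XOXX
[OOXX/XO.X] O move#3: (1,2):+0/OOXX/XOOX*
[OOXX/XOOX] end (terminal +0, X#4); searched O.X./XO.X to 4

O winning at [O.X./XO.X]: False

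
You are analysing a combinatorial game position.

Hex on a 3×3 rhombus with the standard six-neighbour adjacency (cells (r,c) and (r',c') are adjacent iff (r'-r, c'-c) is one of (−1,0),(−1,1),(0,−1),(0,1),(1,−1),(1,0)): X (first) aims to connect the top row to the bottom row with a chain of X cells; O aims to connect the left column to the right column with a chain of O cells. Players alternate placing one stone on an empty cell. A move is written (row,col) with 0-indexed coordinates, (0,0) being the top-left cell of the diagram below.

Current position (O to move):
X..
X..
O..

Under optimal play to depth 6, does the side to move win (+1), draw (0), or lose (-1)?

p1 O@[X../X../O..]: (0,1)[XO./X../O..]-1 (0,2)[X.O/X../O..]+1* (1,1)[X../XO./O..]+1 (1,2)[X../X.O/O..]+1 (2,1)[X../X../OO.]+1 (2,2)[X../X../O.O]+1
p2 X@[X.O/X../O..]: (0,1)[XXO/X../O..]-1* (1,1)[X.O/XX./O..]-1 (1,2)[X.O/X.X/O..]-1 (2,1)[X.O/X../OX.]-1 (2,2)[X.O/X../O.X]-1
p3 O@[XXO/X../O..]: (1,1)[XXO/XO./O..]+1* (1,2)[XXO/X.O/O..]+1 (2,1)[XXO/X../OO.]+1 (2,2)[XXO/X../O.O]+1
p4 X@[XXO/XO./O..] terminal -1; root [X../X../O..] d6

value(X../X../O.., O) = +1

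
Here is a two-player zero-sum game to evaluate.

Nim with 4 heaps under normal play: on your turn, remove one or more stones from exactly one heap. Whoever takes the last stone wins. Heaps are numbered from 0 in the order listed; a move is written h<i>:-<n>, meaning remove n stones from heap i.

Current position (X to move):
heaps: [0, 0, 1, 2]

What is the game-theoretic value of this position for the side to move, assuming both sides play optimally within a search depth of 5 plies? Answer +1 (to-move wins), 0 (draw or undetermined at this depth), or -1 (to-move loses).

value((0,0,1,2), X) = +1

p1 X@[(0,0,1,2)]: h2:-1[(0,0,0,2)]-1 h3:-1[(0,0,1,1)]+1* h3:-2[(0,0,1,0)]-1
p2 O@[(0,0,1,1)]: h2:-1[(0,0,0,1)]-1* h3:-1[(0,0,1,0)]-1
p3 X@[(0,0,0,1)]: h3:-1[(0,0,0,0)]+1*
p4 O@[(0,0,0,0)] terminal -1; root [(0,0,1,2)] d5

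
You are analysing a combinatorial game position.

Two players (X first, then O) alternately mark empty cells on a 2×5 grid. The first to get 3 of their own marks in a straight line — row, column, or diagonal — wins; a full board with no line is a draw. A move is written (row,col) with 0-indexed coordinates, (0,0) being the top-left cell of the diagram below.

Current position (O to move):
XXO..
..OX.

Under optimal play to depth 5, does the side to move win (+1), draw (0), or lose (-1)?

ply 1, O at XXO../..OX. | (0,3)=+0→XXOO./..OX.*; (0,4)=+0→XXO.O/..OX.; (1,0)=+0→XXO../O.OX.; (1,1)=+0→XXO../.OOX.; (1,4)=+0→XXO../..OXO
ply 2, X at XXOO./..OX. | (0,4)=+0→XXOOX/..OX.*; (1,0)=-1→XXOO./X.OX.; (1,1)=-1→XXOO./.XOX.; (1,4)=-1→XXOO./..OXX
ply 3, O at XXOOX/..OX. | (1,0)=+0→XXOOX/O.OX.*; (1,1)=+0→XXOOX/.OOX.; (1,4)=+0→XXOOX/..OXO
ply 4, X at XXOOX/O.OX. | (1,1)=+0→XXOOX/OXOX.*; (1,4)=-1→XXOOX/O.OXX
ply 5, O at XXOOX/OXOX. | (1,4)=+0→XXOOX/OXOXO*
ply 6: XXOOX/OXOXO is terminal +0 (X); from XXO../..OX. depth 5

value(XXO../..OX., O) = 0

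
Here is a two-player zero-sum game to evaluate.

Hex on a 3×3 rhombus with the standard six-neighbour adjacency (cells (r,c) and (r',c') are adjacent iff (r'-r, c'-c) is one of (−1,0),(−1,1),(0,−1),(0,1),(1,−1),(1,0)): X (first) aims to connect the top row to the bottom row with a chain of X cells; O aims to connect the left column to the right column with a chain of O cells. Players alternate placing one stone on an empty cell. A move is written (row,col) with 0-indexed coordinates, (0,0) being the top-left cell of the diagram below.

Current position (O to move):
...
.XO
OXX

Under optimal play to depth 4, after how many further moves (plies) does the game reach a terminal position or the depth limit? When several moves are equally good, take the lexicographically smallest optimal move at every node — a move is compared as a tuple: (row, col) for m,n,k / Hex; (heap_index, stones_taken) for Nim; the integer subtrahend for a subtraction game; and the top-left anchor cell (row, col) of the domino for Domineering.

PV length from [.../.XO/OXX]: 2 plies

ply 1, O at .../.XO/OXX | (0,0)=-1→O../.XO/OXX*; (0,1)=-1→.O./.XO/OXX; (0,2)=-1→..O/.XO/OXX; (1,0)=-1→.../OXO/OXX
ply 2, X at O../.XO/OXX | (0,1)=+1→OX./.XO/OXX*; (0,2)=+1→O.X/.XO/OXX; (1,0)=+1→O../XXO/OXX
ply 3: OX./.XO/OXX is terminal -1 (O); from .../.XO/OXX depth 4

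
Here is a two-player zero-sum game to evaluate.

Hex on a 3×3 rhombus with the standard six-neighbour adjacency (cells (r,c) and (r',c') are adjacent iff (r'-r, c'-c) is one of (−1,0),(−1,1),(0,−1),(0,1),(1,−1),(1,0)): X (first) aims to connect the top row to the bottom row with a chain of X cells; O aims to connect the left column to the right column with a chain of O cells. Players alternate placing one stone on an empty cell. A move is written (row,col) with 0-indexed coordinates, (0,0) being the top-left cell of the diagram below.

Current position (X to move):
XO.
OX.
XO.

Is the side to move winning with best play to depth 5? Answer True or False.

ply 1, X at XO./OX./XO. | (0,2)=+1→XOX/OX./XO.*; (1,2)=-1→XO./OXX/XO.; (2,2)=-1→XO./OX./XOX
ply 2: XOX/OX./XO. is terminal -1 (O); from XO./OX./XO. depth 5

X winning at [XO./OX./XO.]: True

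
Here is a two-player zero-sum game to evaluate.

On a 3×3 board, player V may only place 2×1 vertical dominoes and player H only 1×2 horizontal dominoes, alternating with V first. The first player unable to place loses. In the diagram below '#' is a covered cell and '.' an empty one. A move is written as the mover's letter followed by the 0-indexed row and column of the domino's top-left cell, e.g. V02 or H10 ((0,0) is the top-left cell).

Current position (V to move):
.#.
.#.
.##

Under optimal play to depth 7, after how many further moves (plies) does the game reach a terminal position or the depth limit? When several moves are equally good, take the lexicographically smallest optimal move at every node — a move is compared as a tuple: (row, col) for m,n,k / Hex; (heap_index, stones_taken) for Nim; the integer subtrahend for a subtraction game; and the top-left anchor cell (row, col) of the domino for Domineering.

PV length from [.#./.#./.##]: 1 ply

p1 V@[.#./.#./.##]: V00[##./##./.##]+1* V02[.##/.##/.##]+1 V10[.#./##./###]+1
p2 H@[##./##./.##] terminal -1; root [.#./.#./.##] d7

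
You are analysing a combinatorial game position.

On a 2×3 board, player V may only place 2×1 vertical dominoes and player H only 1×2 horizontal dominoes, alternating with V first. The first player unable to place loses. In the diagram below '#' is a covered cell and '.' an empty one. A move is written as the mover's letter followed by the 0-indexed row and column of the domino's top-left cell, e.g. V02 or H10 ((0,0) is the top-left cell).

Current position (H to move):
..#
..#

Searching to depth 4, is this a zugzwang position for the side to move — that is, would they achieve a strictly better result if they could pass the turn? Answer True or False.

zugzwang(..#/..#, H) = False

ply 1, H at ..#/..# | H00=+1→###/..#*; H10=+1→..#/###
ply 2: ###/..# is terminal -1 (V); from ..#/..# depth 4
if H skipped the turn, V would face:
~ ply 1, V at ..#/..# | V00=+1→#.#/#.#*; V01=+1→.##/.##
~ ply 2: #.#/#.# is terminal -1 (H); from ..#/..# depth 4
compare (H): move=+1 vs pass=-1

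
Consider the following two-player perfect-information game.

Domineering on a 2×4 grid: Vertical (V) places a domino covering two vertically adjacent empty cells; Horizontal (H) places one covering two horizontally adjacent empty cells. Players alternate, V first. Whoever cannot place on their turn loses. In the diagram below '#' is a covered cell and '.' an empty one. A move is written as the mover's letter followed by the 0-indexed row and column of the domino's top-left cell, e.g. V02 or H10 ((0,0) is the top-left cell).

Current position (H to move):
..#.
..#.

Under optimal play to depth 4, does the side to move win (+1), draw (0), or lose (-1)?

[..#./..#.] H move#1: H00:+1/###./..#.*, H10:+1/..#./###.
[###./..#.] V move#2: V03:-1/####/..##*
[####/..##] H move#3: H10:+1/####/####*
[####/####] end (terminal -1, V#4); searched ..#./..#. to 4

value(..#./..#., H) = +1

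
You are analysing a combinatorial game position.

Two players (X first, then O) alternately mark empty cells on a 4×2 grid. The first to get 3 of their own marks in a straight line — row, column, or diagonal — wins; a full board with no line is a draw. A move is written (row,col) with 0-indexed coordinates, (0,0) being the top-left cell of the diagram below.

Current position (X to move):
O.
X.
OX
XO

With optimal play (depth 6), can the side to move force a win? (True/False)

X winning at [O./X./OX/XO]: False

[O./X./OX/XO] X move#1: (0,1):+0/OX/X./OX/XO*, (1,1):+0/O./XX/OX/XO
[OX/X./OX/XO] O move#2: (1,1):+0/OX/XO/OX/XO*
[OX/XO/OX/XO] end (terminal +0, X#3); searched O./X./OX/XO to 6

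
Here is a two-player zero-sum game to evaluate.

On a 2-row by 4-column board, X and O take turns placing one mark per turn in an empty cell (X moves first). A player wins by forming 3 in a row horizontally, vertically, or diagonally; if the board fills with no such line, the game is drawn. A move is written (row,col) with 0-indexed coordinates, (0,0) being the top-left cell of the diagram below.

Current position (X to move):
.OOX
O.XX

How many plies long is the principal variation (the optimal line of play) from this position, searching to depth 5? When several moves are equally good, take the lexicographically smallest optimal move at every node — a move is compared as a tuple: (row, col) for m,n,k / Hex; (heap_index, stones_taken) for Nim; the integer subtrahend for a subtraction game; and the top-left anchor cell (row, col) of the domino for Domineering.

p1 X@[.OOX/O.XX]: (0,0)[XOOX/O.XX]+0 (1,1)[.OOX/OXXX]+1*
p2 O@[.OOX/OXXX] terminal -1; root [.OOX/O.XX] d5

PV length from [.OOX/O.XX]: 1 ply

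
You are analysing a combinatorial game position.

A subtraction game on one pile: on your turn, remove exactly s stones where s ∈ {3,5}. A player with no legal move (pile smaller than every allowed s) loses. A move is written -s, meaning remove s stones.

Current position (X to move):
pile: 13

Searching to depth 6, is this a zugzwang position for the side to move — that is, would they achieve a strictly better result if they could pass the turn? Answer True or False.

zugzwang(13, X) = False

[13] X move#1: -3:+1/10*, -5:+1/8
[10] O move#2: -3:-1/7*, -5:-1/5
[7] X move#3: -3:-1/4, -5:+1/2*
[2] end (terminal -1, O#4); searched 13 to 6
if X skipped the turn, O would face:
~ [13] O move#1: -3:+1/10*, -5:+1/8
~ [10] X move#2: -3:-1/7*, -5:-1/5
~ [7] O move#3: -3:-1/4, -5:+1/2*
~ [2] end (terminal -1, X#4); searched 13 to 6
compare (X): move=+1 vs pass=-1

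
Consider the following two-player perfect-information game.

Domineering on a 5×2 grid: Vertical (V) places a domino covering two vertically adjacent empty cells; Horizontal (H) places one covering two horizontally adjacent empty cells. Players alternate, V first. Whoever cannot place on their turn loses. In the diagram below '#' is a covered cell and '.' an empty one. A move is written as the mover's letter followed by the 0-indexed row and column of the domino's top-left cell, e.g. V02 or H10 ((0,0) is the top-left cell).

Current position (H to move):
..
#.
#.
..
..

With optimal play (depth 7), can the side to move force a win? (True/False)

[../#./#./../..] H move#1: H00:-1/##/#./#./../.., H30:+1/../#./#./##/..*, H40:+1/../#./#./../##
[../#./#./##/..] V move#2: V01:-1/.#/##/#./##/..*, V11:-1/../##/##/##/..
[.#/##/#./##/..] H move#3: H40:+1/.#/##/#./##/##*
[.#/##/#./##/##] end (terminal -1, V#4); searched ../#./#./../.. to 7

H winning at [../#./#./../..]: True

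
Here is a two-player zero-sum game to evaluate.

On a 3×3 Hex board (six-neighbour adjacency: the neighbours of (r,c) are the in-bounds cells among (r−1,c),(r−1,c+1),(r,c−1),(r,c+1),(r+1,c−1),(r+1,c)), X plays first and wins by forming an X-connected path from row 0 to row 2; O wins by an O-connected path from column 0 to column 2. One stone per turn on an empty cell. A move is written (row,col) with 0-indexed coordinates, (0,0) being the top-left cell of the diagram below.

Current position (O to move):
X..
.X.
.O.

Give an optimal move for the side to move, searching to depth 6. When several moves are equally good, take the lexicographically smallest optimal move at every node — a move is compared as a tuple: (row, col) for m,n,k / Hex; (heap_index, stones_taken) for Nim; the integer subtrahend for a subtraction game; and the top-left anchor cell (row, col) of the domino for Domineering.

O's best at [X../.X./.O.]: (2,0)

[X../.X./.O.] O move#1: (0,1):-1/XO./.X./.O., (0,2):-1/X.O/.X./.O., (1,0):-1/X../OX./.O., (1,2):-1/X../.XO/.O., (2,0):+1/X../.X./OO.*, (2,2):-1/X../.X./.OO
[X../.X./OO.] X move#2: (0,1):-1/XX./.X./OO.*, (0,2):-1/X.X/.X./OO., (1,0):-1/X../XX./OO., (1,2):-1/X../.XX/OO., (2,2):-1/X../.X./OOX
[XX./.X./OO.] O move#3: (0,2):+1/XXO/.X./OO.*, (1,0):+1/XX./OX./OO., (1,2):+1/XX./.XO/OO., (2,2):+1/XX./.X./OOO
[XXO/.X./OO.] X move#4: (1,0):-1/XXO/XX./OO.*, (1,2):-1/XXO/.XX/OO., (2,2):-1/XXO/.X./OOX
[XXO/XX./OO.] O move#5: (1,2):+1/XXO/XXO/OO.*, (2,2):+1/XXO/XX./OOO
[XXO/XXO/OO.] end (terminal -1, X#6); searched X../.X./.O. to 6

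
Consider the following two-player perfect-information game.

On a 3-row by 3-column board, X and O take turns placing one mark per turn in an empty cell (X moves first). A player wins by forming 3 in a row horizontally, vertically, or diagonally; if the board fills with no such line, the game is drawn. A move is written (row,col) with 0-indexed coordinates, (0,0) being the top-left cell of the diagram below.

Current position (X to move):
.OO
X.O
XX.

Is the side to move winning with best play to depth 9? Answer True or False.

[.OO/X.O/XX.] X move#1: (0,0):+1/XOO/X.O/XX.*, (1,1):-1/.OO/XXO/XX., (2,2):+1/.OO/X.O/XXX
[XOO/X.O/XX.] end (terminal -1, O#2); searched .OO/X.O/XX. to 9

X winning at [.OO/X.O/XX.]: True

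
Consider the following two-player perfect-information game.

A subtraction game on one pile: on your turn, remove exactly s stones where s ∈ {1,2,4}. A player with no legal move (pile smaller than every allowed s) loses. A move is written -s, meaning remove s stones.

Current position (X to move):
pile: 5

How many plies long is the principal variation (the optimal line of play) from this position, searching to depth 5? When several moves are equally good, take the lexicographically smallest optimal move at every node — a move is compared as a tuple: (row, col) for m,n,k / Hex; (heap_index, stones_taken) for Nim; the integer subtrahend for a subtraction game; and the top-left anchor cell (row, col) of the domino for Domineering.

PV length from [5]: 3 plies

[5] X move#1: -1:-1/4, -2:+1/3*, -4:-1/1
[3] O move#2: -1:-1/2*, -2:-1/1
[2] X move#3: -1:-1/1, -2:+1/0*
[0] end (terminal -1, O#4); searched 5 to 5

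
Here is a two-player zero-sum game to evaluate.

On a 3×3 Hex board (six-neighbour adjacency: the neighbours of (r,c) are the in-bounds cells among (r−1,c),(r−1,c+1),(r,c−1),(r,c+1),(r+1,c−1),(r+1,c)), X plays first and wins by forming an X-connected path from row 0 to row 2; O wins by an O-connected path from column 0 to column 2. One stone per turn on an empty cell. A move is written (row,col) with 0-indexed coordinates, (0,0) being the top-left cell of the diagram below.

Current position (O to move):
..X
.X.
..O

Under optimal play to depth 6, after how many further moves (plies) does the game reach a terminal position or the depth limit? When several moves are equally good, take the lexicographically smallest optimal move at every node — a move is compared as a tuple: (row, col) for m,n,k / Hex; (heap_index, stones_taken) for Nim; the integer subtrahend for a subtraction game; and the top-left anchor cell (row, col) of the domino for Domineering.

PV length from [..X/.X./..O]: 6 plies

p1 O@[..X/.X./..O]: (0,0)[O.X/.X./..O]-1* (0,1)[.OX/.X./..O]-1 (1,0)[..X/OX./..O]-1 (1,2)[..X/.XO/..O]-1 (2,0)[..X/.X./O.O]-1 (2,1)[..X/.X./.OO]-1
p2 X@[O.X/.X./..O]: (0,1)[OXX/.X./..O]+1* (1,0)[O.X/XX./..O]+1 (1,2)[O.X/.XX/..O]+1 (2,0)[O.X/.X./X.O]+1 (2,1)[O.X/.X./.XO]+1
p3 O@[OXX/.X./..O]: (1,0)[OXX/OX./..O]-1* (1,2)[OXX/.XO/..O]-1 (2,0)[OXX/.X./O.O]-1 (2,1)[OXX/.X./.OO]-1
p4 X@[OXX/OX./..O]: (1,2)[OXX/OXX/..O]+1* (2,0)[OXX/OX./X.O]+1 (2,1)[OXX/OX./.XO]+1
p5 O@[OXX/OXX/..O]: (2,0)[OXX/OXX/O.O]-1* (2,1)[OXX/OXX/.OO]-1
p6 X@[OXX/OXX/O.O]: (2,1)[OXX/OXX/OXO]+1*
p7 O@[OXX/OXX/OXO] terminal -1; root [..X/.X./..O] d6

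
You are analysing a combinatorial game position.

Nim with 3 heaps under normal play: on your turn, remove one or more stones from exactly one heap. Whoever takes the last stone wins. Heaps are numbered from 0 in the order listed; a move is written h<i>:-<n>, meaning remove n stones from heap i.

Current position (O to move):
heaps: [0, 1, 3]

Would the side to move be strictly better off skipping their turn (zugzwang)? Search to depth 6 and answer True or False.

zugzwang((0,1,3), O) = False

p1 O@[(0,1,3)]: h1:-1[(0,0,3)]-1 h2:-1[(0,1,2)]-1 h2:-2[(0,1,1)]+1* h2:-3[(0,1,0)]-1
p2 X@[(0,1,1)]: h1:-1[(0,0,1)]-1* h2:-1[(0,1,0)]-1
p3 O@[(0,0,1)]: h2:-1[(0,0,0)]+1*
p4 X@[(0,0,0)] terminal -1; root [(0,1,3)] d6
suppose O passes — search the same position with X to move:
pass> p1 X@[(0,1,3)]: h1:-1[(0,0,3)]-1 h2:-1[(0,1,2)]-1 h2:-2[(0,1,1)]+1* h2:-3[(0,1,0)]-1
pass> p2 O@[(0,1,1)]: h1:-1[(0,0,1)]-1* h2:-1[(0,1,0)]-1
pass> p3 X@[(0,0,1)]: h2:-1[(0,0,0)]+1*
pass> p4 O@[(0,0,0)] terminal -1; root [(0,1,3)] d6
for O: play +1, pass -1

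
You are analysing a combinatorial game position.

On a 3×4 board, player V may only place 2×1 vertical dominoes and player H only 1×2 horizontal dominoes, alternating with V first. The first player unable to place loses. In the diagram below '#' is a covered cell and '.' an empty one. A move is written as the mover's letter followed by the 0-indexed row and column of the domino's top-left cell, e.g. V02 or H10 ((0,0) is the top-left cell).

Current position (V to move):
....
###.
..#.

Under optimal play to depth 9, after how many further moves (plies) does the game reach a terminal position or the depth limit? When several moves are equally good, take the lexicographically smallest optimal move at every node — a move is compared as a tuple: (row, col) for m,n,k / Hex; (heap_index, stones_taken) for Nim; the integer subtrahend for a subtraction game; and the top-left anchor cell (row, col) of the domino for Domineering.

PV length from [..../###./..#.]: 2 plies

ply 1, V at ..../###./..#. | V03=-1→...#/####/..#.*; V13=-1→..../####/..##
ply 2, H at ...#/####/..#. | H00=+1→##.#/####/..#.*; H01=+1→.###/####/..#.; H20=+1→...#/####/###.
ply 3: ##.#/####/..#. is terminal -1 (V); from ..../###./..#. depth 9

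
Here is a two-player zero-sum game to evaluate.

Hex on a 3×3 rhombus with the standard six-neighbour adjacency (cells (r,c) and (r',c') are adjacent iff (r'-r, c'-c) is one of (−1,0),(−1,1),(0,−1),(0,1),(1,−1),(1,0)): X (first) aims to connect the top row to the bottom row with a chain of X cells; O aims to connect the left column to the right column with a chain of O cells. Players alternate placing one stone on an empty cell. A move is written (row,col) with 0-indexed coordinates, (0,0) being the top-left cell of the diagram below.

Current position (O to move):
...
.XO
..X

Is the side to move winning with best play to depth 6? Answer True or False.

p1 O@[.../.XO/..X]: (0,0)[O../.XO/..X]-1* (0,1)[.O./.XO/..X]-1 (0,2)[..O/.XO/..X]-1 (1,0)[.../OXO/..X]-1 (2,0)[.../.XO/O.X]-1 (2,1)[.../.XO/.OX]-1
p2 X@[O../.XO/..X]: (0,1)[OX./.XO/..X]+1* (0,2)[O.X/.XO/..X]+1 (1,0)[O../XXO/..X]+1 (2,0)[O../.XO/X.X]+1 (2,1)[O../.XO/.XX]+1
p3 O@[OX./.XO/..X]: (0,2)[OXO/.XO/..X]-1* (1,0)[OX./OXO/..X]-1 (2,0)[OX./.XO/O.X]-1 (2,1)[OX./.XO/.OX]-1
p4 X@[OXO/.XO/..X]: (1,0)[OXO/XXO/..X]+1* (2,0)[OXO/.XO/X.X]+1 (2,1)[OXO/.XO/.XX]+1
p5 O@[OXO/XXO/..X]: (2,0)[OXO/XXO/O.X]-1* (2,1)[OXO/XXO/.OX]-1
p6 X@[OXO/XXO/O.X]: (2,1)[OXO/XXO/OXX]+1*
p7 O@[OXO/XXO/OXX] terminal -1; root [.../.XO/..X] d6

O winning at [.../.XO/..X]: False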